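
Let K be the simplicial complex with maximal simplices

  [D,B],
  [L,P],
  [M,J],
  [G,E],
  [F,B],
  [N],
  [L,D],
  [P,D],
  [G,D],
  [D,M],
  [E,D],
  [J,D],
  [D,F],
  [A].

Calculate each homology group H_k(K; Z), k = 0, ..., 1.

Fix the vertex order A < B < D < E < F < G < J < L < M < N < P and write every simplex with vertices in increasing order. Then dim K = 1 and the simplices of K are:

  0-simplices (11): A, B, D, E, F, G, J, L, M, N, P
  1-simplices (12): BD, BF, DE, DF, DG, DJ, DL, DM, DP, EG, JM, LP

giving chain groups C_0 ≅ Z^11, C_1 ≅ Z^12.

Boundary ∂_1: C_1 → C_0 is given by ∂[p,q] = [q] − [p].
This gives a 11×12 integer matrix of rank 8; reducing to Smith normal form yields diagonal entries (1,1,1,1,1,1,1,1).

Computing H_k = (kernel of ∂_k) / (image of ∂_{k+1}):

  H_0: rank C_0 − rank ∂_1 = 11 − 8 = 3, and the invariant factors of ∂_1 are all 1, so H_0 = Z^3.
  H_1: rank ker ∂_1 − rank ∂_2 = (12 − 8) − 0 = 4, and there is no ∂_2, so H_1 = Z^4.

As a check, the Euler characteristic is 11 − 12 = -1, which agrees with 3 − 4 = -1.

H_0 = Z^3,  H_1 = Z^4.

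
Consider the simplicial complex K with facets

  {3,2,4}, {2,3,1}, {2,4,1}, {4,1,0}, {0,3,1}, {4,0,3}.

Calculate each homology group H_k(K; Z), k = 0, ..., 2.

Take the total order 0 < 1 < 2 < 3 < 4 on the vertex set. Then K (dimension 2) consists of the simplices:

  0-simplices (5): [0], [1], [2], [3], [4]
  1-simplices (9): [0,1], [0,3], [0,4], [1,2], [1,3], [1,4], [2,3], [2,4], [3,4]
  2-simplices (6): [0,1,3], [0,1,4], [0,3,4], [1,2,3], [1,2,4], [2,3,4]

so the chain groups are C_0 ≅ Z^5, C_1 ≅ Z^9, C_2 ≅ Z^6.

Boundary ∂_1: C_1 → C_0 sends each edge [p,q] (with p < q) to q − p.
This gives a 5×9 integer matrix of rank 4; reducing to Smith normal form yields diagonal entries (1,1,1,1).

Boundary ∂_2: C_2 → C_1 sends each 2-simplex [p,q,r] to [q,r] − [p,r] + [p,q]. For instance
  ∂[1,2,3] = [2,3] − [1,3] + [1,2],
  ∂[2,3,4] = [3,4] − [2,4] + [2,3].
This gives a 9×6 integer matrix of rank 5; reducing to Smith normal form yields diagonal entries (1,1,1,1,1).

Now H_k = ker ∂_k / im ∂_{k+1}, so:

  H_0: rank C_0 − rank ∂_1 = 5 − 4 = 1, and the invariant factors of ∂_1 are all 1, so H_0 = Z.
  H_1: rank ker ∂_1 − rank ∂_2 = (9 − 4) − 5 = 0, and the invariant factors of ∂_2 are all 1, so H_1 = 0.
  H_2: rank ker ∂_2 − rank ∂_3 = (6 − 5) − 0 = 1, and there is no ∂_3, so H_2 = Z.

H_0 = Z,  H_1 = 0,  H_2 = Z.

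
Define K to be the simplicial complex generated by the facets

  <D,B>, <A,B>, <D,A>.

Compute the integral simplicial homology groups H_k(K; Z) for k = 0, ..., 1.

Order the vertices as A < B < D. Listing each simplex with vertices in this order, K has dimension 1 with simplices:

  0-simplices (3): A, B, D
  1-simplices (3): AB, AD, BD

giving chain groups C_0 ≅ Z^3, C_1 ≅ Z^3.

The boundary map ∂_1: C_1 → C_0 is given by ∂[p,q] = [q] − [p]. For instance
  ∂BD = D − B.
The resulting 3×3 matrix has rank 2, and its Smith normal form has invariant factors (1,1).

Reading off H_k = ker ∂_k / im ∂_{k+1}:

  H_0: rank C_0 − rank ∂_1 = 3 − 2 = 1, and the invariant factors of ∂_1 are all 1, so H_0 = Z.
  H_1: rank ker ∂_1 − rank ∂_2 = (3 − 2) − 0 = 1, and there is no ∂_2, so H_1 = Z.

(K is a triangulation of the circle S^1.)

H_0 = Z,  H_1 = Z.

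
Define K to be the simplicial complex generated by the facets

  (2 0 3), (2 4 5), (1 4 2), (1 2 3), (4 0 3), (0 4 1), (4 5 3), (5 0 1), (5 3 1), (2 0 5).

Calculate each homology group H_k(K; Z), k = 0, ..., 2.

H_0 ≅ Z,  H_1 ≅ Z/2Z,  H_2 = 0.

K has 6 vertices, 15 edges, 10 triangles.
rank ∂_0 = 0, rank ∂_1 = 5 ⇒ b_0 = 6 − 0 − 5 = 1; all invariant factors of ∂_1 are 1 so no torsion. So H_0 ≅ Z.
rank ∂_1 = 5, rank ∂_2 = 10 ⇒ b_1 = 15 − 5 − 10 = 0; ∂_2 has invariant factor(s) [2] giving torsion. So H_1 ≅ Z/2Z.
rank ∂_2 = 10, rank ∂_3 = 0 ⇒ b_2 = 10 − 10 − 0 = 0. So H_2 ≅ 0.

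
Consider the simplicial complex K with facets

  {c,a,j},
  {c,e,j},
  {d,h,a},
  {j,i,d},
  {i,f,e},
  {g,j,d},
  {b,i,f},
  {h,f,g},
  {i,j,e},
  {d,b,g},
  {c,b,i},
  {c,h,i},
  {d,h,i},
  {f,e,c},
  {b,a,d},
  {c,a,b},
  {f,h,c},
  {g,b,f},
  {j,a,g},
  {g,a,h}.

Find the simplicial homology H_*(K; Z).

Order the vertices as a < b < c < d < e < f < g < h < i < j. Listing each simplex with vertices in this order, K has dimension 2 with simplices:

  0-simplices (10): a, b, c, d, e, f, g, h, i, j
  1-simplices (30): ab, ac, ad, ag, ah, aj, bc, bd, bf, bg, bi, ce, cf, ch, ci, cj, dg, dh, di, dj, ef, ei, ej, fg, fh, fi, gh, gj, hi, ij
  2-simplices (20): abc, abd, acj, adh, agh, agj, bci, bdg, bfg, bfi, cef, cej, cfh, chi, dgj, dhi, dij, efi, eij, fgh

so the chain groups are C_0 ≅ Z^10, C_1 ≅ Z^30, C_2 ≅ Z^20.

The boundary map ∂_1: C_1 → C_0 sends each edge [p,q] (with p < q) to q − p.
The resulting 10×30 matrix has rank 9, and its Smith normal form has invariant factors (1,1,1,1,1,1,1,1,1).

Boundary ∂_2: C_2 → C_1 sends each 2-simplex [p,q,r] to [q,r] − [p,r] + [p,q]. For instance
  ∂acj = cj − aj + ac,
  ∂efi = fi − ei + ef.
As a 30×20 matrix over Z this has rank 20, with invariant factors (1,1,1,1,1,1,1,1,1,1,1,1,1,1,1,1,1,1,1,2).

From H_k ≅ ker(∂_k) / im(∂_{k+1}) we obtain:

  H_0: rank C_0 − rank ∂_1 = 10 − 9 = 1, and the invariant factors of ∂_1 are all 1, so H_0 ≅ Z.
  H_1: rank ker ∂_1 − rank ∂_2 = (30 − 9) − 20 = 1, and ∂_2 has invariant factor 2 > 1, so H_1 ≅ Z ⊕ Z/2Z.
  H_2: rank ker ∂_2 − rank ∂_3 = (20 − 20) − 0 = 0, and there is no ∂_3, so H_2 ≅ 0.

As a check, the Euler characteristic is 10 − 30 + 20 = 0, which agrees with 1 − 1 + 0 = 0.

H_0 = Z,  H_1 = Z ⊕ Z/2Z,  H_2 = 0.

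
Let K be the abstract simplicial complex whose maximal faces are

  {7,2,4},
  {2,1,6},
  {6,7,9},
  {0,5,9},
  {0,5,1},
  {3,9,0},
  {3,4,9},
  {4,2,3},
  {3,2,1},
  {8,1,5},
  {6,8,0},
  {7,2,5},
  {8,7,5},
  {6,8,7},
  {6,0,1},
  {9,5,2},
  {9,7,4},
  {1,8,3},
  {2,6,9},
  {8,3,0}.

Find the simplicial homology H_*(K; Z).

H_0 ≅ Z,  H_1 ≅ Z × Z/2,  H_2 = 0.

Take the total order 0 < 1 < 2 < 3 < 4 < 5 < 6 < 7 < 8 < 9 on the vertex set. Then K (dimension 2) consists of the simplices:

  0-simplices (10): [0], [1], [2], [3], [4], [5], [6], [7], [8], [9]
  1-simplices (30): (30 of them)
  2-simplices (20): (20 of them)

Hence C_0 ≅ Z^10, C_1 ≅ Z^30, C_2 ≅ Z^20.

The boundary map ∂_1: C_1 → C_0 sends each edge [p,q] (with p < q) to q − p. For instance
  ∂[2,6] = [6] − [2].
The 10×30 boundary matrix has rank 9 and Smith normal form diag(1,1,1,1,1,1,1,1,1).

∂_2: C_2 → C_1 sends each 2-simplex [p,q,r] to [q,r] − [p,r] + [p,q]. For instance
  ∂[5,7,8] = [7,8] − [5,8] + [5,7],
  ∂[4,7,9] = [7,9] − [4,9] + [4,7].
The 30×20 boundary matrix has rank 20 and Smith normal form diag(1,1,1,1,1,1,1,1,1,1,1,1,1,1,1,1,1,1,1,2).

Reading off H_k = ker ∂_k / im ∂_{k+1}:

  H_0: rank C_0 − rank ∂_1 = 10 − 9 = 1, and the invariant factors of ∂_1 are all 1, so H_0 ≅ Z.
  H_1: rank ker ∂_1 − rank ∂_2 = (30 − 9) − 20 = 1, and ∂_2 has invariant factor 2 > 1, so H_1 ≅ Z × Z/2.
  H_2: rank ker ∂_2 − rank ∂_3 = (20 − 20) − 0 = 0, and there is no ∂_3, so H_2 ≅ 0.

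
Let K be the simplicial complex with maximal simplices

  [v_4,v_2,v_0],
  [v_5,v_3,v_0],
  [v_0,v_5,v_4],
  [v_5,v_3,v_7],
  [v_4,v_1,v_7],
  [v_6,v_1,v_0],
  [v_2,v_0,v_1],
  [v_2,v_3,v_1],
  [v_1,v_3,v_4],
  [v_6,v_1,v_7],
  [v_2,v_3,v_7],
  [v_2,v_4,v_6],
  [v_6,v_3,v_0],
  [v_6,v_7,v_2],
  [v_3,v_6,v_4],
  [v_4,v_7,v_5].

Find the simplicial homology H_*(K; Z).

H_0 ≅ Z,  H_1 ≅ Z^2,  H_2 ≅ Z.

We work with the vertex ordering v_0 < v_1 < v_2 < v_3 < v_4 < v_5 < v_6 < v_7. The simplices of K, each written with vertices in increasing order, are:

  0-simplices (8): [v_0], [v_1], [v_2], [v_3], [v_4], [v_5], [v_6], [v_7]
  1-simplices (24): (24 of them)
  2-simplices (16): (16 of them)

giving chain groups C_0 ≅ Z^8, C_1 ≅ Z^24, C_2 ≅ Z^16.

∂_1: C_1 → C_0 maps an edge to its endpoints' difference, ∂[p,q] = q − p. For instance
  ∂[v_1,v_2] = [v_2] − [v_1].
The 8×24 boundary matrix has rank 7 and Smith normal form diag(1,1,1,1,1,1,1).

Boundary ∂_2: C_2 → C_1 maps a triangle to the signed sum of its edges. For instance
  ∂[v_2,v_6,v_7] = [v_6,v_7] − [v_2,v_7] + [v_2,v_6],
  ∂[v_3,v_5,v_7] = [v_5,v_7] − [v_3,v_7] + [v_3,v_5].
The 24×16 boundary matrix has rank 15 and Smith normal form diag(1,1,1,1,1,1,1,1,1,1,1,1,1,1,1).

From H_k ≅ ker(∂_k) / im(∂_{k+1}) we obtain:

  H_0: rank C_0 − rank ∂_1 = 8 − 7 = 1, and the invariant factors of ∂_1 are all 1, so H_0 ≅ Z.
  H_1: rank ker ∂_1 − rank ∂_2 = (24 − 7) − 15 = 2, and the invariant factors of ∂_2 are all 1, so H_1 ≅ Z^2.
  H_2: rank ker ∂_2 − rank ∂_3 = (16 − 15) − 0 = 1, and there is no ∂_3, so H_2 ≅ Z.

As a check, the Euler characteristic is 8 − 24 + 16 = 0, which agrees with 1 − 2 + 1 = 0.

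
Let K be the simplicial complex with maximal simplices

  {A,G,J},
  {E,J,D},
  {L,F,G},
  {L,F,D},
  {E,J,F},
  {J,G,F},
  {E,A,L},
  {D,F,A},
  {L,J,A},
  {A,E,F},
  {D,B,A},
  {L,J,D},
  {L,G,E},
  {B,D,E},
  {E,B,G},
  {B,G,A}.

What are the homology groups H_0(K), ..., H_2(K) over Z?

Order the vertices as A < B < D < E < F < G < J < L. Listing each simplex with vertices in this order, K has dimension 2 with simplices:

  0-simplices (8): A, B, D, E, F, G, J, L
  1-simplices (24): AB, AD, AE, AF, AG, AJ, AL, BD, BE, BG, DE, DF, DJ, DL, EF, EG, EJ, EL, FG, FJ, FL, GJ, GL, JL
  2-simplices (16): ABD, ABG, ADF, AEF, AEL, AGJ, AJL, BDE, BEG, DEJ, DFL, DJL, EFJ, EGL, FGJ, FGL

giving chain groups C_0 ≅ Z^8, C_1 ≅ Z^24, C_2 ≅ Z^16.

∂_1: C_1 → C_0 sends each edge [p,q] (with p < q) to q − p. For instance
  ∂GJ = J − G.
As a 8×24 matrix over Z this has rank 7, with invariant factors (1,1,1,1,1,1,1).

∂_2: C_2 → C_1 maps a triangle to the signed sum of its edges. For instance
  ∂FGL = GL − FL + FG,
  ∂AEF = EF − AF + AE.
The 24×16 boundary matrix has rank 15 and Smith normal form diag(1,1,1,1,1,1,1,1,1,1,1,1,1,1,1).

Now H_k = ker ∂_k / im ∂_{k+1}, so:

  H_0: rank C_0 − rank ∂_1 = 8 − 7 = 1, and the invariant factors of ∂_1 are all 1, so H_0 = Z.
  H_1: rank ker ∂_1 − rank ∂_2 = (24 − 7) − 15 = 2, and the invariant factors of ∂_2 are all 1, so H_1 = Z^2.
  H_2: rank ker ∂_2 − rank ∂_3 = (16 − 15) − 0 = 1, and there is no ∂_3, so H_2 = Z.

H_0 ≅ Z,  H_1 ≅ Z^2,  H_2 ≅ Z.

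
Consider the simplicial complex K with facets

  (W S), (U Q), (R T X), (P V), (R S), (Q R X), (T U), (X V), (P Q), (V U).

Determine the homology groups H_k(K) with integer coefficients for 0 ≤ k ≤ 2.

H_0 ≅ Z,  H_1 ≅ Z^3,  H_2 = 0.

Order the vertices as P < Q < R < S < T < U < V < W < X. Listing each simplex with vertices in this order, K has dimension 2 with simplices:

  0-simplices (9): P, Q, R, S, T, U, V, W, X
  1-simplices (13): PQ, PV, QR, QU, QX, RS, RT, RX, SW, TU, TX, UV, VX
  2-simplices (2): QRX, RTX

giving chain groups C_0 ≅ Z^9, C_1 ≅ Z^13, C_2 ≅ Z^2.

Boundary ∂_1: C_1 → C_0 sends each edge [p,q] (with p < q) to q − p. For instance
  ∂RS = S − R.
As a 9×13 matrix over Z this has rank 8, with invariant factors (1,1,1,1,1,1,1,1).

Boundary ∂_2: C_2 → C_1 sends each 2-simplex [p,q,r] to [q,r] − [p,r] + [p,q]. For instance
  ∂QRX = RX − QX + QR,
  ∂RTX = TX − RX + RT.
This gives a 13×2 integer matrix of rank 2; reducing to Smith normal form yields diagonal entries (1,1).

Computing H_k = (kernel of ∂_k) / (image of ∂_{k+1}):

  H_0: rank C_0 − rank ∂_1 = 9 − 8 = 1, and the invariant factors of ∂_1 are all 1, so H_0 ≅ Z.
  H_1: rank ker ∂_1 − rank ∂_2 = (13 − 8) − 2 = 3, and the invariant factors of ∂_2 are all 1, so H_1 ≅ Z^3.
  H_2: rank ker ∂_2 − rank ∂_3 = (2 − 2) − 0 = 0, and there is no ∂_3, so H_2 ≅ 0.

As a check, the Euler characteristic is 9 − 13 + 2 = -2, which agrees with 1 − 3 + 0 = -2.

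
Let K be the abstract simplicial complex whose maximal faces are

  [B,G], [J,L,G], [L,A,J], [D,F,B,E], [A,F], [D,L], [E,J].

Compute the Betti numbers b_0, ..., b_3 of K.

b_0 = 1, b_1 = 3, b_2 = 0, b_3 = 0.

Order the vertices as A < B < D < E < F < G < J < L. Listing each simplex with vertices in this order, K has dimension 3 with simplices:

  0-simplices (8): A, B, D, E, F, G, J, L
  1-simplices (15): AF, AJ, AL, BD, BE, BF, BG, DE, DF, DL, EF, EJ, GJ, GL, JL
  2-simplices (6): AJL, BDE, BDF, BEF, DEF, GJL
  3-simplices (1): BDEF

so the chain groups are C_0 ≅ Z^8, C_1 ≅ Z^15, C_2 ≅ Z^6, C_3 ≅ Z^1.

Boundary ∂_1: C_1 → C_0 maps an edge to its endpoints' difference, ∂[p,q] = q − p.
The resulting 8×15 matrix has rank 7, and its Smith normal form has invariant factors (1,1,1,1,1,1,1).

Boundary ∂_2: C_2 → C_1 acts by ∂[p,q,r] = [q,r] − [p,r] + [p,q]. For instance
  ∂BDE = DE − BE + BD,
  ∂GJL = JL − GL + GJ.
This gives a 15×6 integer matrix of rank 5; reducing to Smith normal form yields diagonal entries (1,1,1,1,1).

Boundary ∂_3: C_3 → C_2 sends each 3-simplex σ to the alternating sum Σ_i (−1)^i (σ with its i-th vertex removed). For instance
  ∂BDEF = DEF − BEF + BDF − BDE.
The resulting 6×1 matrix has rank 1, and its Smith normal form has invariant factors (1).

Now H_k = ker ∂_k / im ∂_{k+1}, so:

  H_0: rank C_0 − rank ∂_1 = 8 − 7 = 1, and the invariant factors of ∂_1 are all 1, so H_0 ≅ Z.
  H_1: rank ker ∂_1 − rank ∂_2 = (15 − 7) − 5 = 3, and the invariant factors of ∂_2 are all 1, so H_1 ≅ Z^3.
  H_2: rank ker ∂_2 − rank ∂_3 = (6 − 5) − 1 = 0, and the invariant factors of ∂_3 are all 1, so H_2 ≅ 0.
  H_3: rank ker ∂_3 − rank ∂_4 = (1 − 1) − 0 = 0, and there is no ∂_4, so H_3 ≅ 0.

As a check, the Euler characteristic is 8 − 15 + 6 − 1 = -2, which agrees with 1 − 3 + 0 − 0 = -2.

Hence the Betti numbers are b_0 = 1, b_1 = 3, b_2 = 0, b_3 = 0.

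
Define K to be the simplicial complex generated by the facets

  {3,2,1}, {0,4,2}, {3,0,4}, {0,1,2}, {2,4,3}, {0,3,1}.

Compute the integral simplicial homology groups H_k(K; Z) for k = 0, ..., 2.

Fix the vertex order 0 < 1 < 2 < 3 < 4 and write every simplex with vertices in increasing order. Then dim K = 2 and the simplices of K are:

  0-simplices (5): [0], [1], [2], [3], [4]
  1-simplices (9): [0,1], [0,2], [0,3], [0,4], [1,2], [1,3], [2,3], [2,4], [3,4]
  2-simplices (6): [0,1,2], [0,1,3], [0,2,4], [0,3,4], [1,2,3], [2,3,4]

giving chain groups C_0 ≅ Z^5, C_1 ≅ Z^9, C_2 ≅ Z^6.

Boundary ∂_1: C_1 → C_0 maps an edge to its endpoints' difference, ∂[p,q] = q − p. For instance
  ∂[0,1] = [1] − [0].
This gives a 5×9 integer matrix of rank 4; reducing to Smith normal form yields diagonal entries (1,1,1,1).

The boundary map ∂_2: C_2 → C_1 maps a triangle to the signed sum of its edges. For instance
  ∂[0,2,4] = [2,4] − [0,4] + [0,2],
  ∂[2,3,4] = [3,4] − [2,4] + [2,3].
The 9×6 boundary matrix has rank 5 and Smith normal form diag(1,1,1,1,1).

Reading off H_k = ker ∂_k / im ∂_{k+1}:

  H_0: rank C_0 − rank ∂_1 = 5 − 4 = 1, and the invariant factors of ∂_1 are all 1, so H_0 ≅ Z.
  H_1: rank ker ∂_1 − rank ∂_2 = (9 − 4) − 5 = 0, and the invariant factors of ∂_2 are all 1, so H_1 ≅ 0.
  H_2: rank ker ∂_2 − rank ∂_3 = (6 − 5) − 0 = 1, and there is no ∂_3, so H_2 ≅ Z.

H_0 ≅ Z,  H_1 = 0,  H_2 ≅ Z.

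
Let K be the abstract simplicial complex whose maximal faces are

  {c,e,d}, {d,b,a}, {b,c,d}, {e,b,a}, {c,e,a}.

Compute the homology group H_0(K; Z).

We work with the vertex ordering a < b < c < d < e. The simplices of K, each written with vertices in increasing order, are:

  0-simplices (5): a, b, c, d, e
  1-simplices (10): ab, ac, ad, ae, bc, bd, be, cd, ce, de
  2-simplices (5): abd, abe, ace, bcd, cde

giving chain groups C_0 ≅ Z^5, C_1 ≅ Z^10, C_2 ≅ Z^5.

The boundary map ∂_1: C_1 → C_0 sends each edge [p,q] (with p < q) to q − p.
As a 5×10 matrix over Z this has rank 4, with invariant factors (1,1,1,1).

Boundary ∂_2: C_2 → C_1 maps a triangle to the signed sum of its edges. For instance
  ∂cde = de − ce + cd,
  ∂abd = bd − ad + ab.
The resulting 10×5 matrix has rank 5, and its Smith normal form has invariant factors (1,1,1,1,1).

Reading off H_k = ker ∂_k / im ∂_{k+1}:

  H_0: rank C_0 − rank ∂_1 = 5 − 4 = 1, and the invariant factors of ∂_1 are all 1, so H_0 ≅ Z.

H_0 ≅ Z.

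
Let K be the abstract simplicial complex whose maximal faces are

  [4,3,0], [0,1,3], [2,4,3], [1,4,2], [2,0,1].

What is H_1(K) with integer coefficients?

Take the total order 0 < 1 < 2 < 3 < 4 on the vertex set. Then K (dimension 2) consists of the simplices:

  0-simplices (5): [0], [1], [2], [3], [4]
  1-simplices (10): [0,1], [0,2], [0,3], [0,4], [1,2], [1,3], [1,4], [2,3], [2,4], [3,4]
  2-simplices (5): [0,1,2], [0,1,3], [0,3,4], [1,2,4], [2,3,4]

giving chain groups C_0 ≅ Z^5, C_1 ≅ Z^10, C_2 ≅ Z^5.

∂_1: C_1 → C_0 sends each edge [p,q] (with p < q) to q − p. For instance
  ∂[1,4] = [4] − [1].
The 5×10 boundary matrix has rank 4 and Smith normal form diag(1,1,1,1).

Boundary ∂_2: C_2 → C_1 sends each 2-simplex [p,q,r] to [q,r] − [p,r] + [p,q]. For instance
  ∂[0,1,3] = [1,3] − [0,3] + [0,1],
  ∂[0,3,4] = [3,4] − [0,4] + [0,3].
The 10×5 boundary matrix has rank 5 and Smith normal form diag(1,1,1,1,1).

From H_k ≅ ker(∂_k) / im(∂_{k+1}) we obtain:

  H_1: rank ker ∂_1 − rank ∂_2 = (10 − 4) − 5 = 1, and the invariant factors of ∂_2 are all 1, so H_1 = Z.

H_1 ≅ Z.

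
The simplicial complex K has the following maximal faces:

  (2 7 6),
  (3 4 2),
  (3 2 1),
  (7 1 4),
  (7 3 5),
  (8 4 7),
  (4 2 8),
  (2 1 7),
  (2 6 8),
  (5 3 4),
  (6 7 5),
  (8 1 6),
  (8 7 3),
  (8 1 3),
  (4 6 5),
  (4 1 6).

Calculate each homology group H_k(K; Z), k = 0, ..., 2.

We work with the vertex ordering 1 < 2 < 3 < 4 < 5 < 6 < 7 < 8. The simplices of K, each written with vertices in increasing order, are:

  0-simplices (8): [1], [2], [3], [4], [5], [6], [7], [8]
  1-simplices (24): (24 of them)
  2-simplices (16): [1,2,3], [1,2,7], [1,3,8], [1,4,6], [1,4,7], [1,6,8], [2,3,4], [2,4,8], [2,6,7], [2,6,8], [3,4,5], [3,5,7], [3,7,8], [4,5,6], [4,7,8], [5,6,7]

Hence C_0 ≅ Z^8, C_1 ≅ Z^24, C_2 ≅ Z^16.

∂_1: C_1 → C_0 is given by ∂[p,q] = [q] − [p]. For instance
  ∂[4,5] = [5] − [4].
The resulting 8×24 matrix has rank 7, and its Smith normal form has invariant factors (1,1,1,1,1,1,1).

∂_2: C_2 → C_1 acts by ∂[p,q,r] = [q,r] − [p,r] + [p,q]. For instance
  ∂[1,4,6] = [4,6] − [1,6] + [1,4],
  ∂[2,6,7] = [6,7] − [2,7] + [2,6].
The 24×16 boundary matrix has rank 15 and Smith normal form diag(1,1,1,1,1,1,1,1,1,1,1,1,1,1,1).

Reading off H_k = ker ∂_k / im ∂_{k+1}:

  H_0: rank C_0 − rank ∂_1 = 8 − 7 = 1, and the invariant factors of ∂_1 are all 1, so H_0 = Z.
  H_1: rank ker ∂_1 − rank ∂_2 = (24 − 7) − 15 = 2, and the invariant factors of ∂_2 are all 1, so H_1 = Z^2.
  H_2: rank ker ∂_2 − rank ∂_3 = (16 − 15) − 0 = 1, and there is no ∂_3, so H_2 = Z.

As a check, the Euler characteristic is 8 − 24 + 16 = 0, which agrees with 1 − 2 + 1 = 0.

H_0 = Z,  H_1 = Z^2,  H_2 = Z.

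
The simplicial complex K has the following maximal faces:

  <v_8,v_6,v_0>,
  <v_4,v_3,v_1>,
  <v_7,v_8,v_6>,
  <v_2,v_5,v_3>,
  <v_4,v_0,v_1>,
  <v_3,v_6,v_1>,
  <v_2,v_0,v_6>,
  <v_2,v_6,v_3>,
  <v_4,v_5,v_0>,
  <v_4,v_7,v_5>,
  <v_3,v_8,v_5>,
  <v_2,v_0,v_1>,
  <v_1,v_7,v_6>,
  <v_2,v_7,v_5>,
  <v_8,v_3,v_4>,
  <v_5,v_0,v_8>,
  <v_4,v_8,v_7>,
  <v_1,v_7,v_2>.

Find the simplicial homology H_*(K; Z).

H_0 ≅ Z,  H_1 ≅ Z ⊕ Z/2,  H_2 = 0.

K has 9 vertices, 27 edges, 18 triangles.
rank ∂_0 = 0, rank ∂_1 = 8 ⇒ b_0 = 9 − 0 − 8 = 1; all invariant factors of ∂_1 are 1 so no torsion. So H_0 ≅ Z.
rank ∂_1 = 8, rank ∂_2 = 18 ⇒ b_1 = 27 − 8 − 18 = 1; ∂_2 has invariant factor(s) [2] giving torsion. So H_1 ≅ Z ⊕ Z/2.
rank ∂_2 = 18, rank ∂_3 = 0 ⇒ b_2 = 18 − 18 − 0 = 0. So H_2 ≅ 0.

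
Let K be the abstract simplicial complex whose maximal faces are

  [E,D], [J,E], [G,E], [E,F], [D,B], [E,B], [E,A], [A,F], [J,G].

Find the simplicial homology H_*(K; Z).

Take the total order A < B < D < E < F < G < J on the vertex set. Then K (dimension 1) consists of the simplices:

  0-simplices (7): A, B, D, E, F, G, J
  1-simplices (9): AE, AF, BD, BE, DE, EF, EG, EJ, GJ

so the chain groups are C_0 ≅ Z^7, C_1 ≅ Z^9.

Boundary ∂_1: C_1 → C_0 is given by ∂[p,q] = [q] − [p]. For instance
  ∂BD = D − B.
The 7×9 boundary matrix has rank 6 and Smith normal form diag(1,1,1,1,1,1).

Reading off H_k = ker ∂_k / im ∂_{k+1}:

  H_0: rank C_0 − rank ∂_1 = 7 − 6 = 1, and the invariant factors of ∂_1 are all 1, so H_0 = Z.
  H_1: rank ker ∂_1 − rank ∂_2 = (9 − 6) − 0 = 3, and there is no ∂_2, so H_1 = Z^3.

As a check, the Euler characteristic is 7 − 9 = -2, which agrees with 1 − 3 = -2.
(K is a triangulation of a wedge of 3 circles.)

H_0 = Z,  H_1 = Z^3.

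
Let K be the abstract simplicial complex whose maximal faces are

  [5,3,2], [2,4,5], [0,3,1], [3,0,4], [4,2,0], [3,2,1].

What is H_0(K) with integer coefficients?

H_0 = Z.

Order the vertices as 0 < 1 < 2 < 3 < 4 < 5. Listing each simplex with vertices in this order, K has dimension 2 with simplices:

  0-simplices (6): [0], [1], [2], [3], [4], [5]
  1-simplices (12): [0,1], [0,2], [0,3], [0,4], [1,2], [1,3], [2,3], [2,4], [2,5], [3,4], [3,5], [4,5]
  2-simplices (6): [0,1,3], [0,2,4], [0,3,4], [1,2,3], [2,3,5], [2,4,5]

Hence C_0 ≅ Z^6, C_1 ≅ Z^12, C_2 ≅ Z^6.

Boundary ∂_1: C_1 → C_0 is given by ∂[p,q] = [q] − [p]. For instance
  ∂[2,4] = [4] − [2].
The 6×12 boundary matrix has rank 5 and Smith normal form diag(1,1,1,1,1).

The boundary map ∂_2: C_2 → C_1 acts by ∂[p,q,r] = [q,r] − [p,r] + [p,q]. For instance
  ∂[2,4,5] = [4,5] − [2,5] + [2,4],
  ∂[0,2,4] = [2,4] − [0,4] + [0,2].
As a 12×6 matrix over Z this has rank 6, with invariant factors (1,1,1,1,1,1).

Now H_k = ker ∂_k / im ∂_{k+1}, so:

  H_0: rank C_0 − rank ∂_1 = 6 − 5 = 1, and the invariant factors of ∂_1 are all 1, so H_0 = Z.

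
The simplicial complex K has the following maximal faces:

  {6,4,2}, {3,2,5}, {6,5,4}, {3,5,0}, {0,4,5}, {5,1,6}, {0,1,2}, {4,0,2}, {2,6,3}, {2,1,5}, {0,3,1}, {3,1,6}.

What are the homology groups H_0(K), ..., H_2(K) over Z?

Order the vertices as 0 < 1 < 2 < 3 < 4 < 5 < 6. Listing each simplex with vertices in this order, K has dimension 2 with simplices:

  0-simplices (7): [0], [1], [2], [3], [4], [5], [6]
  1-simplices (18): [0,1], [0,2], [0,3], [0,4], [0,5], [1,2], [1,3], [1,5], [1,6], [2,3], [2,4], [2,5], [2,6], [3,5], [3,6], [4,5], [4,6], [5,6]
  2-simplices (12): [0,1,2], [0,1,3], [0,2,4], [0,3,5], [0,4,5], [1,2,5], [1,3,6], [1,5,6], [2,3,5], [2,3,6], [2,4,6], [4,5,6]

Hence C_0 ≅ Z^7, C_1 ≅ Z^18, C_2 ≅ Z^12.

Boundary ∂_1: C_1 → C_0 maps an edge to its endpoints' difference, ∂[p,q] = q − p. For instance
  ∂[1,5] = [5] − [1].
The 7×18 boundary matrix has rank 6 and Smith normal form diag(1,1,1,1,1,1).

∂_2: C_2 → C_1 maps a triangle to the signed sum of its edges. For instance
  ∂[0,2,4] = [2,4] − [0,4] + [0,2],
  ∂[4,5,6] = [5,6] − [4,6] + [4,5].
The 18×12 boundary matrix has rank 12 and Smith normal form diag(1,1,1,1,1,1,1,1,1,1,1,2).

Computing H_k = (kernel of ∂_k) / (image of ∂_{k+1}):

  H_0: rank C_0 − rank ∂_1 = 7 − 6 = 1, and the invariant factors of ∂_1 are all 1, so H_0 = Z.
  H_1: rank ker ∂_1 − rank ∂_2 = (18 − 6) − 12 = 0, and ∂_2 has invariant factor 2 > 1, so H_1 = Z/2.
  H_2: rank ker ∂_2 − rank ∂_3 = (12 − 12) − 0 = 0, and there is no ∂_3, so H_2 = 0.

H_0 ≅ Z,  H_1 ≅ Z/2,  H_2 = 0.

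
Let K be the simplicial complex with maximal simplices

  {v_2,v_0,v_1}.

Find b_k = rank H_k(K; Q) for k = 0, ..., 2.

b_0 = 1, b_1 = 0, b_2 = 0.

Fix the vertex order v_0 < v_1 < v_2 and write every simplex with vertices in increasing order. Then dim K = 2 and the simplices of K are:

  0-simplices (3): [v_0], [v_1], [v_2]
  1-simplices (3): [v_0,v_1], [v_0,v_2], [v_1,v_2]
  2-simplices (1): [v_0,v_1,v_2]

Hence C_0 ≅ Z^3, C_1 ≅ Z^3, C_2 ≅ Z^1.

∂_1: C_1 → C_0 sends each edge [p,q] (with p < q) to q − p. For instance
  ∂[v_0,v_2] = [v_2] − [v_0].
The resulting 3×3 matrix has rank 2, and its Smith normal form has invariant factors (1,1).

Boundary ∂_2: C_2 → C_1 sends each 2-simplex [p,q,r] to [q,r] − [p,r] + [p,q]. For instance
  ∂[v_0,v_1,v_2] = [v_1,v_2] − [v_0,v_2] + [v_0,v_1].
This gives a 3×1 integer matrix of rank 1; reducing to Smith normal form yields diagonal entries (1).

Reading off H_k = ker ∂_k / im ∂_{k+1}:

  H_0: rank C_0 − rank ∂_1 = 3 − 2 = 1, and the invariant factors of ∂_1 are all 1, so H_0 ≅ Z.
  H_1: rank ker ∂_1 − rank ∂_2 = (3 − 2) − 1 = 0, and the invariant factors of ∂_2 are all 1, so H_1 ≅ 0.
  H_2: rank ker ∂_2 − rank ∂_3 = (1 − 1) − 0 = 0, and there is no ∂_3, so H_2 ≅ 0.

Hence the Betti numbers are b_0 = 1, b_1 = 0, b_2 = 0.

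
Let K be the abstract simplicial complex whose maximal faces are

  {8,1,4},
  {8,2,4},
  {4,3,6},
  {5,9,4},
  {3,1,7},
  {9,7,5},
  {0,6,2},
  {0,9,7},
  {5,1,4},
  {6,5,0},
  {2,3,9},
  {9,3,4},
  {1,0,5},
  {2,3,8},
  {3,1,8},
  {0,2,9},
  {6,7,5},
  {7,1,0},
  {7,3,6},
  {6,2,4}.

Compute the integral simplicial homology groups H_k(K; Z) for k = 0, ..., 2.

K has 10 vertices, 30 edges, 20 triangles.
rank ∂_0 = 0, rank ∂_1 = 9 ⇒ b_0 = 10 − 0 − 9 = 1; all invariant factors of ∂_1 are 1 so no torsion. So H_0 = Z.
rank ∂_1 = 9, rank ∂_2 = 20 ⇒ b_1 = 30 − 9 − 20 = 1; ∂_2 has invariant factor(s) [2] giving torsion. So H_1 = Z × Z/2.
rank ∂_2 = 20, rank ∂_3 = 0 ⇒ b_2 = 20 − 20 − 0 = 0. So H_2 = 0.

H_0 = Z,  H_1 = Z × Z/2,  H_2 = 0.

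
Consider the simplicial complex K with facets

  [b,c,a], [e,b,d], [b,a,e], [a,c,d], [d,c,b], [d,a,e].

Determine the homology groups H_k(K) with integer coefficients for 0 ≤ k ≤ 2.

H_0 = Z,  H_1 = 0,  H_2 = Z.

Order the vertices as a < b < c < d < e. Listing each simplex with vertices in this order, K has dimension 2 with simplices:

  0-simplices (5): a, b, c, d, e
  1-simplices (9): ab, ac, ad, ae, bc, bd, be, cd, de
  2-simplices (6): abc, abe, acd, ade, bcd, bde

so the chain groups are C_0 ≅ Z^5, C_1 ≅ Z^9, C_2 ≅ Z^6.

The boundary map ∂_1: C_1 → C_0 is given by ∂[p,q] = [q] − [p]. For instance
  ∂be = e − b.
This gives a 5×9 integer matrix of rank 4; reducing to Smith normal form yields diagonal entries (1,1,1,1).

∂_2: C_2 → C_1 acts by ∂[p,q,r] = [q,r] − [p,r] + [p,q]. For instance
  ∂ade = de − ae + ad,
  ∂acd = cd − ad + ac.
As a 9×6 matrix over Z this has rank 5, with invariant factors (1,1,1,1,1).

From H_k ≅ ker(∂_k) / im(∂_{k+1}) we obtain:

  H_0: rank C_0 − rank ∂_1 = 5 − 4 = 1, and the invariant factors of ∂_1 are all 1, so H_0 ≅ Z.
  H_1: rank ker ∂_1 − rank ∂_2 = (9 − 4) − 5 = 0, and the invariant factors of ∂_2 are all 1, so H_1 ≅ 0.
  H_2: rank ker ∂_2 − rank ∂_3 = (6 − 5) − 0 = 1, and there is no ∂_3, so H_2 ≅ Z.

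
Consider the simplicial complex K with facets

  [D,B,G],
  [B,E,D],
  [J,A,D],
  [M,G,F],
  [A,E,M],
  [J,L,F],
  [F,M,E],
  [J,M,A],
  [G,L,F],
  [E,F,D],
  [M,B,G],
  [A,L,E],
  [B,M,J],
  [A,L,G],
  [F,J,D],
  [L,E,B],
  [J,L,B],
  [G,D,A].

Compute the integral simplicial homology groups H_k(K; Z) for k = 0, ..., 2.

H_0 ≅ Z,  H_1 ≅ Z^2,  H_2 ≅ Z.

Fix the vertex order A < B < D < E < F < G < J < L < M and write every simplex with vertices in increasing order. Then dim K = 2 and the simplices of K are:

  0-simplices (9): A, B, D, E, F, G, J, L, M
  1-simplices (27): AD, AE, AG, AJ, AL, AM, BD, BE, BG, BJ, BL, BM, DE, DF, DG, DJ, EF, EL, EM, FG, FJ, FL, FM, GL, GM, JL, JM
  2-simplices (18): ADG, ADJ, AEL, AEM, AGL, AJM, BDE, BDG, BEL, BGM, BJL, BJM, DEF, DFJ, EFM, FGL, FGM, FJL

Hence C_0 ≅ Z^9, C_1 ≅ Z^27, C_2 ≅ Z^18.

∂_1: C_1 → C_0 maps an edge to its endpoints' difference, ∂[p,q] = q − p. For instance
  ∂AG = G − A.
The 9×27 boundary matrix has rank 8 and Smith normal form diag(1,1,1,1,1,1,1,1).

Boundary ∂_2: C_2 → C_1 sends each 2-simplex [p,q,r] to [q,r] − [p,r] + [p,q]. For instance
  ∂ADJ = DJ − AJ + AD,
  ∂BJL = JL − BL + BJ.
The resulting 27×18 matrix has rank 17, and its Smith normal form has invariant factors (1,1,1,1,1,1,1,1,1,1,1,1,1,1,1,1,1).

From H_k ≅ ker(∂_k) / im(∂_{k+1}) we obtain:

  H_0: rank C_0 − rank ∂_1 = 9 − 8 = 1, and the invariant factors of ∂_1 are all 1, so H_0 = Z.
  H_1: rank ker ∂_1 − rank ∂_2 = (27 − 8) − 17 = 2, and the invariant factors of ∂_2 are all 1, so H_1 = Z^2.
  H_2: rank ker ∂_2 − rank ∂_3 = (18 − 17) − 0 = 1, and there is no ∂_3, so H_2 = Z.

As a check, the Euler characteristic is 9 − 27 + 18 = 0, which agrees with 1 − 2 + 1 = 0.
(K is a triangulation of the torus T^2.)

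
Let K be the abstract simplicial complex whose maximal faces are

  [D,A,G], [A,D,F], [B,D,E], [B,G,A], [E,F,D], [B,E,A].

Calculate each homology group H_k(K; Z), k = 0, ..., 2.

Order the vertices as A < B < D < E < F < G. Listing each simplex with vertices in this order, K has dimension 2 with simplices:

  0-simplices (6): A, B, D, E, F, G
  1-simplices (12): AB, AD, AE, AF, AG, BD, BE, BG, DE, DF, DG, EF
  2-simplices (6): ABE, ABG, ADF, ADG, BDE, DEF

Hence C_0 ≅ Z^6, C_1 ≅ Z^12, C_2 ≅ Z^6.

∂_1: C_1 → C_0 maps an edge to its endpoints' difference, ∂[p,q] = q − p. For instance
  ∂AB = B − A.
This gives a 6×12 integer matrix of rank 5; reducing to Smith normal form yields diagonal entries (1,1,1,1,1).

∂_2: C_2 → C_1 maps a triangle to the signed sum of its edges. For instance
  ∂DEF = EF − DF + DE,
  ∂BDE = DE − BE + BD.
This gives a 12×6 integer matrix of rank 6; reducing to Smith normal form yields diagonal entries (1,1,1,1,1,1).

Now H_k = ker ∂_k / im ∂_{k+1}, so:

  H_0: rank C_0 − rank ∂_1 = 6 − 5 = 1, and the invariant factors of ∂_1 are all 1, so H_0 ≅ Z.
  H_1: rank ker ∂_1 − rank ∂_2 = (12 − 5) − 6 = 1, and the invariant factors of ∂_2 are all 1, so H_1 ≅ Z.
  H_2: rank ker ∂_2 − rank ∂_3 = (6 − 6) − 0 = 0, and there is no ∂_3, so H_2 ≅ 0.

(K is a triangulation of the cylinder S^1 x I.)

H_0 = Z,  H_1 = Z,  H_2 = 0.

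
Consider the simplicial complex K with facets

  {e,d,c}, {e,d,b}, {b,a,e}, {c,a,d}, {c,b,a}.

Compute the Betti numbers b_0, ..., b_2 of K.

Fix the vertex order a < b < c < d < e and write every simplex with vertices in increasing order. Then dim K = 2 and the simplices of K are:

  0-simplices (5): a, b, c, d, e
  1-simplices (10): ab, ac, ad, ae, bc, bd, be, cd, ce, de
  2-simplices (5): abc, abe, acd, bde, cde

giving chain groups C_0 ≅ Z^5, C_1 ≅ Z^10, C_2 ≅ Z^5.

Boundary ∂_1: C_1 → C_0 is given by ∂[p,q] = [q] − [p].
As a 5×10 matrix over Z this has rank 4, with invariant factors (1,1,1,1).

Boundary ∂_2: C_2 → C_1 maps a triangle to the signed sum of its edges. For instance
  ∂abe = be − ae + ab,
  ∂bde = de − be + bd.
The 10×5 boundary matrix has rank 5 and Smith normal form diag(1,1,1,1,1).

Computing H_k = (kernel of ∂_k) / (image of ∂_{k+1}):

  H_0: rank C_0 − rank ∂_1 = 5 − 4 = 1, and the invariant factors of ∂_1 are all 1, so H_0 = Z.
  H_1: rank ker ∂_1 − rank ∂_2 = (10 − 4) − 5 = 1, and the invariant factors of ∂_2 are all 1, so H_1 = Z.
  H_2: rank ker ∂_2 − rank ∂_3 = (5 − 5) − 0 = 0, and there is no ∂_3, so H_2 = 0.

Hence the Betti numbers are b_0 = 1, b_1 = 1, b_2 = 0.

b_0 = 1, b_1 = 1, b_2 = 0.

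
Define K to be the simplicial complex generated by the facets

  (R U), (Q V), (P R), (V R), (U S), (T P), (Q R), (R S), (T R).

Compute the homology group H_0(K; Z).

Take the total order P < Q < R < S < T < U < V on the vertex set. Then K (dimension 1) consists of the simplices:

  0-simplices (7): P, Q, R, S, T, U, V
  1-simplices (9): PR, PT, QR, QV, RS, RT, RU, RV, SU

giving chain groups C_0 ≅ Z^7, C_1 ≅ Z^9.

Boundary ∂_1: C_1 → C_0 maps an edge to its endpoints' difference, ∂[p,q] = q − p. For instance
  ∂SU = U − S.
The 7×9 boundary matrix has rank 6 and Smith normal form diag(1,1,1,1,1,1).

From H_k ≅ ker(∂_k) / im(∂_{k+1}) we obtain:

  H_0: rank C_0 − rank ∂_1 = 7 − 6 = 1, and the invariant factors of ∂_1 are all 1, so H_0 ≅ Z.

(K is a triangulation of a wedge of 3 circles.)

H_0 = Z.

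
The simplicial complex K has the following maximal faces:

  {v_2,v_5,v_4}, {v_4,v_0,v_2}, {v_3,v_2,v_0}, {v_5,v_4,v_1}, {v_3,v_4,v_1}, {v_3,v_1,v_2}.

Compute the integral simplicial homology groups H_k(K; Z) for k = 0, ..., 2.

Fix the vertex order v_0 < v_1 < v_2 < v_3 < v_4 < v_5 and write every simplex with vertices in increasing order. Then dim K = 2 and the simplices of K are:

  0-simplices (6): [v_0], [v_1], [v_2], [v_3], [v_4], [v_5]
  1-simplices (12): [v_0,v_2], [v_0,v_3], [v_0,v_4], [v_1,v_2], [v_1,v_3], [v_1,v_4], [v_1,v_5], [v_2,v_3], [v_2,v_4], [v_2,v_5], [v_3,v_4], [v_4,v_5]
  2-simplices (6): [v_0,v_2,v_3], [v_0,v_2,v_4], [v_1,v_2,v_3], [v_1,v_3,v_4], [v_1,v_4,v_5], [v_2,v_4,v_5]

Hence C_0 ≅ Z^6, C_1 ≅ Z^12, C_2 ≅ Z^6.

Boundary ∂_1: C_1 → C_0 maps an edge to its endpoints' difference, ∂[p,q] = q − p.
This gives a 6×12 integer matrix of rank 5; reducing to Smith normal form yields diagonal entries (1,1,1,1,1).

The boundary map ∂_2: C_2 → C_1 acts by ∂[p,q,r] = [q,r] − [p,r] + [p,q]. For instance
  ∂[v_1,v_4,v_5] = [v_4,v_5] − [v_1,v_5] + [v_1,v_4],
  ∂[v_2,v_4,v_5] = [v_4,v_5] − [v_2,v_5] + [v_2,v_4].
This gives a 12×6 integer matrix of rank 6; reducing to Smith normal form yields diagonal entries (1,1,1,1,1,1).

Now H_k = ker ∂_k / im ∂_{k+1}, so:

  H_0: rank C_0 − rank ∂_1 = 6 − 5 = 1, and the invariant factors of ∂_1 are all 1, so H_0 = Z.
  H_1: rank ker ∂_1 − rank ∂_2 = (12 − 5) − 6 = 1, and the invariant factors of ∂_2 are all 1, so H_1 = Z.
  H_2: rank ker ∂_2 − rank ∂_3 = (6 − 6) − 0 = 0, and there is no ∂_3, so H_2 = 0.

(K is a triangulation of the cylinder S^1 x I.)

H_0 ≅ Z,  H_1 ≅ Z,  H_2 = 0.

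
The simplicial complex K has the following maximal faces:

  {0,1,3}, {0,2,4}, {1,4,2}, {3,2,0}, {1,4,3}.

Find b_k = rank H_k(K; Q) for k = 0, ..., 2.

b_0 = 1, b_1 = 1, b_2 = 0.

Order the vertices as 0 < 1 < 2 < 3 < 4. Listing each simplex with vertices in this order, K has dimension 2 with simplices:

  0-simplices (5): [0], [1], [2], [3], [4]
  1-simplices (10): [0,1], [0,2], [0,3], [0,4], [1,2], [1,3], [1,4], [2,3], [2,4], [3,4]
  2-simplices (5): [0,1,3], [0,2,3], [0,2,4], [1,2,4], [1,3,4]

giving chain groups C_0 ≅ Z^5, C_1 ≅ Z^10, C_2 ≅ Z^5.

The boundary map ∂_1: C_1 → C_0 maps an edge to its endpoints' difference, ∂[p,q] = q − p.
This gives a 5×10 integer matrix of rank 4; reducing to Smith normal form yields diagonal entries (1,1,1,1).

The boundary map ∂_2: C_2 → C_1 maps a triangle to the signed sum of its edges. For instance
  ∂[0,2,4] = [2,4] − [0,4] + [0,2],
  ∂[1,2,4] = [2,4] − [1,4] + [1,2].
The 10×5 boundary matrix has rank 5 and Smith normal form diag(1,1,1,1,1).

Reading off H_k = ker ∂_k / im ∂_{k+1}:

  H_0: rank C_0 − rank ∂_1 = 5 − 4 = 1, and the invariant factors of ∂_1 are all 1, so H_0 = Z.
  H_1: rank ker ∂_1 − rank ∂_2 = (10 − 4) − 5 = 1, and the invariant factors of ∂_2 are all 1, so H_1 = Z.
  H_2: rank ker ∂_2 − rank ∂_3 = (5 − 5) − 0 = 0, and there is no ∂_3, so H_2 = 0.

Hence the Betti numbers are b_0 = 1, b_1 = 1, b_2 = 0.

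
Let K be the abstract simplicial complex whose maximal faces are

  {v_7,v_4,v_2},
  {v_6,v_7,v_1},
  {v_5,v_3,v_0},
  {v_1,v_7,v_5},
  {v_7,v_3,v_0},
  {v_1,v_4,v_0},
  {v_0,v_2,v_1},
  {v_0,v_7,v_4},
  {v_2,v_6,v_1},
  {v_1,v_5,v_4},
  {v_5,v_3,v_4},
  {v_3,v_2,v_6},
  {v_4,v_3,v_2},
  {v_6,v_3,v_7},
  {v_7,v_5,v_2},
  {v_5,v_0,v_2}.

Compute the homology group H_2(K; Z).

Take the total order v_0 < v_1 < v_2 < v_3 < v_4 < v_5 < v_6 < v_7 on the vertex set. Then K (dimension 2) consists of the simplices:

  0-simplices (8): [v_0], [v_1], [v_2], [v_3], [v_4], [v_5], [v_6], [v_7]
  1-simplices (24): (24 of them)
  2-simplices (16): (16 of them)

giving chain groups C_0 ≅ Z^8, C_1 ≅ Z^24, C_2 ≅ Z^16.

∂_1: C_1 → C_0 maps an edge to its endpoints' difference, ∂[p,q] = q − p.
The resulting 8×24 matrix has rank 7, and its Smith normal form has invariant factors (1,1,1,1,1,1,1).

The boundary map ∂_2: C_2 → C_1 maps a triangle to the signed sum of its edges. For instance
  ∂[v_0,v_3,v_5] = [v_3,v_5] − [v_0,v_5] + [v_0,v_3],
  ∂[v_0,v_3,v_7] = [v_3,v_7] − [v_0,v_7] + [v_0,v_3].
As a 24×16 matrix over Z this has rank 15, with invariant factors (1,1,1,1,1,1,1,1,1,1,1,1,1,1,1).

Computing H_k = (kernel of ∂_k) / (image of ∂_{k+1}):

  H_2: rank ker ∂_2 − rank ∂_3 = (16 − 15) − 0 = 1, and there is no ∂_3, so H_2 ≅ Z.

(K is a triangulation of the torus T^2.)

H_2 = Z.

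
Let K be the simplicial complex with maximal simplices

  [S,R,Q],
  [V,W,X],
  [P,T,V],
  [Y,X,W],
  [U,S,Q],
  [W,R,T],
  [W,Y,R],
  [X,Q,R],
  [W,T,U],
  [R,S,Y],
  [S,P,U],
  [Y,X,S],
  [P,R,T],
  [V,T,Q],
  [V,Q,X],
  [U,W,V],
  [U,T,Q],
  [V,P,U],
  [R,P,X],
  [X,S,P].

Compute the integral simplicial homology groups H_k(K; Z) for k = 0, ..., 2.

H_0 ≅ Z,  H_1 ≅ Z ⊕ Z/2Z,  H_2 = 0.

We work with the vertex ordering P < Q < R < S < T < U < V < W < X < Y. The simplices of K, each written with vertices in increasing order, are:

  0-simplices (10): P, Q, R, S, T, U, V, W, X, Y
  1-simplices (30): PR, PS, PT, PU, PV, PX, QR, QS, QT, QU, QV, QX, RS, RT, RW, RX, RY, SU, SX, SY, TU, TV, TW, UV, UW, VW, VX, WX, WY, XY
  2-simplices (20): PRT, PRX, PSU, PSX, PTV, PUV, QRS, QRX, QSU, QTU, QTV, QVX, RSY, RTW, RWY, SXY, TUW, UVW, VWX, WXY

Hence C_0 ≅ Z^10, C_1 ≅ Z^30, C_2 ≅ Z^20.

The boundary map ∂_1: C_1 → C_0 is given by ∂[p,q] = [q] − [p]. For instance
  ∂SY = Y − S.
The resulting 10×30 matrix has rank 9, and its Smith normal form has invariant factors (1,1,1,1,1,1,1,1,1).

Boundary ∂_2: C_2 → C_1 acts by ∂[p,q,r] = [q,r] − [p,r] + [p,q]. For instance
  ∂QRX = RX − QX + QR,
  ∂QSU = SU − QU + QS.
The resulting 30×20 matrix has rank 20, and its Smith normal form has invariant factors (1,1,1,1,1,1,1,1,1,1,1,1,1,1,1,1,1,1,1,2).

Reading off H_k = ker ∂_k / im ∂_{k+1}:

  H_0: rank C_0 − rank ∂_1 = 10 − 9 = 1, and the invariant factors of ∂_1 are all 1, so H_0 ≅ Z.
  H_1: rank ker ∂_1 − rank ∂_2 = (30 − 9) − 20 = 1, and ∂_2 has invariant factor 2 > 1, so H_1 ≅ Z ⊕ Z/2Z.
  H_2: rank ker ∂_2 − rank ∂_3 = (20 − 20) − 0 = 0, and there is no ∂_3, so H_2 ≅ 0.

(K is a triangulation of the Klein bottle.)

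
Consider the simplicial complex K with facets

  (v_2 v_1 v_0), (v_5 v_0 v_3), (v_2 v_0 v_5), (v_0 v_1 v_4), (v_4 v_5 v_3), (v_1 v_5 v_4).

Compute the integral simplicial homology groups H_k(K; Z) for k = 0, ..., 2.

H_0 = Z,  H_1 = Z,  H_2 = 0.

Fix the vertex order v_0 < v_1 < v_2 < v_3 < v_4 < v_5 and write every simplex with vertices in increasing order. Then dim K = 2 and the simplices of K are:

  0-simplices (6): [v_0], [v_1], [v_2], [v_3], [v_4], [v_5]
  1-simplices (12): [v_0,v_1], [v_0,v_2], [v_0,v_3], [v_0,v_4], [v_0,v_5], [v_1,v_2], [v_1,v_4], [v_1,v_5], [v_2,v_5], [v_3,v_4], [v_3,v_5], [v_4,v_5]
  2-simplices (6): [v_0,v_1,v_2], [v_0,v_1,v_4], [v_0,v_2,v_5], [v_0,v_3,v_5], [v_1,v_4,v_5], [v_3,v_4,v_5]

Hence C_0 ≅ Z^6, C_1 ≅ Z^12, C_2 ≅ Z^6.

The boundary map ∂_1: C_1 → C_0 is given by ∂[p,q] = [q] − [p]. For instance
  ∂[v_0,v_2] = [v_2] − [v_0].
As a 6×12 matrix over Z this has rank 5, with invariant factors (1,1,1,1,1).

∂_2: C_2 → C_1 acts by ∂[p,q,r] = [q,r] − [p,r] + [p,q]. For instance
  ∂[v_3,v_4,v_5] = [v_4,v_5] − [v_3,v_5] + [v_3,v_4],
  ∂[v_0,v_1,v_2] = [v_1,v_2] − [v_0,v_2] + [v_0,v_1].
The resulting 12×6 matrix has rank 6, and its Smith normal form has invariant factors (1,1,1,1,1,1).

Reading off H_k = ker ∂_k / im ∂_{k+1}:

  H_0: rank C_0 − rank ∂_1 = 6 − 5 = 1, and the invariant factors of ∂_1 are all 1, so H_0 ≅ Z.
  H_1: rank ker ∂_1 − rank ∂_2 = (12 − 5) − 6 = 1, and the invariant factors of ∂_2 are all 1, so H_1 ≅ Z.
  H_2: rank ker ∂_2 − rank ∂_3 = (6 − 6) − 0 = 0, and there is no ∂_3, so H_2 ≅ 0.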